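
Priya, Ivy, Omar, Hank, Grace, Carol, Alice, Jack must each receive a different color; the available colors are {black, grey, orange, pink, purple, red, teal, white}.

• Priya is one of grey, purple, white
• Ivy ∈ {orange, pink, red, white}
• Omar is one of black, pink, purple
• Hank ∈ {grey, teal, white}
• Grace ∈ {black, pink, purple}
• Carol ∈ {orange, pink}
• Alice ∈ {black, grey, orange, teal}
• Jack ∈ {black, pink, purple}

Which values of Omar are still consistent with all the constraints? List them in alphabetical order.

black, pink, purple

The 8 variables draw from only 8 values {black, grey, orange, pink, purple, red, teal, white}, so each is used; only Ivy can be red, hence Ivy = red.
Omar, Grace, Jack share exactly the 3 values {black, pink, purple}; by pigeonhole those values go to them, so strike black, pink, purple from Priya, Carol, Alice.
Carol must be orange (only option left). Eliminate orange elsewhere: Alice.
No further eliminations apply; Omar can still be any of black, pink, purple.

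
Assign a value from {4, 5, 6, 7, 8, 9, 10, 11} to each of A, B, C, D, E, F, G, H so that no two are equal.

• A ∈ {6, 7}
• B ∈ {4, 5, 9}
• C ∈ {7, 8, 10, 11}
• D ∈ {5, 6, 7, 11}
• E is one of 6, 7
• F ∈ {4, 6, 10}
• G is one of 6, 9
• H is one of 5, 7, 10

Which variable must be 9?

G

The 8 variables draw from only 8 values {4, 5, 6, 7, 8, 9, 10, 11}, so each is used; only C can be 8, hence C = 8.
The 7 still-open variables together cover exactly {4, 5, 6, 7, 9, 10, 11} — 7 values for 7 variables — and 11 appears only in D's list, so D = 11.
The 2 variables A and E are confined to {6, 7}, which locks those values in; drop them from F, G, H.
So 9 goes to G.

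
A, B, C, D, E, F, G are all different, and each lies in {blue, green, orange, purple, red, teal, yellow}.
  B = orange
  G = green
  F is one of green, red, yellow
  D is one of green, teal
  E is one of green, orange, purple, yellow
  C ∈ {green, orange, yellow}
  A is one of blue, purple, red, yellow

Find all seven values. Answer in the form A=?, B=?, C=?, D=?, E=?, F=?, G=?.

B has just one choice, so B = orange. Strike orange from C, E.
G has just one choice, so G = green. So C, D, E, F can't be green.
C's domain is down to {yellow}, so C = yellow. Eliminate yellow elsewhere: A, E, F.
D must be teal (only option left).
E's domain is down to {purple}, so E = purple. Strike purple from A.
That leaves F = red. Eliminate red elsewhere: A.
A must be blue (only option left).

A=blue, B=orange, C=yellow, D=teal, E=purple, F=red, G=green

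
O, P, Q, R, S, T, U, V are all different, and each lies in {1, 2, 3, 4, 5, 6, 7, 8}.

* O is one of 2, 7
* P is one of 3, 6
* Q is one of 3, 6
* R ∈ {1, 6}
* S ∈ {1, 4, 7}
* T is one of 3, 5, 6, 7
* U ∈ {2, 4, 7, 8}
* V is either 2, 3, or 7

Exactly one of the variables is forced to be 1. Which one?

R

Among the 8 variables, 5 fits only T (and all 8 values in {1, 2, 3, 4, 5, 6, 7, 8} must be used), so T = 5.
The 7 still-open variables draw from only 7 values {1, 2, 3, 4, 6, 7, 8}, so each is used; only U can be 8, hence U = 8.
The 6 still-open variables together cover exactly {1, 2, 3, 4, 6, 7} — 6 values for 6 variables — and 4 appears only in S's list, so S = 4.
The 5 still-open variables together cover exactly {1, 2, 3, 6, 7} — 5 values for 5 variables — and 1 appears only in R's list, so R = 1.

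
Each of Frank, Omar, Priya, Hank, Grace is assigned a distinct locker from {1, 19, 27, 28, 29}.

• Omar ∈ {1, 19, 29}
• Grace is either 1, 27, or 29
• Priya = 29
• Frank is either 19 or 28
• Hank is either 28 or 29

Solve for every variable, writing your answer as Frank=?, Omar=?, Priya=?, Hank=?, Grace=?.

Priya's domain is down to {29}, so Priya = 29. Eliminate 29 elsewhere: Omar, Hank, Grace.
Hank must be 28 (only option left). Strike 28 from Frank.
That leaves Frank = 19. Remove 19 from Omar.
Omar has just one choice, so Omar = 1. Eliminate 1 elsewhere: Grace.
Grace's domain is down to {27}, so Grace = 27.

Frank=19, Omar=1, Priya=29, Hank=28, Grace=27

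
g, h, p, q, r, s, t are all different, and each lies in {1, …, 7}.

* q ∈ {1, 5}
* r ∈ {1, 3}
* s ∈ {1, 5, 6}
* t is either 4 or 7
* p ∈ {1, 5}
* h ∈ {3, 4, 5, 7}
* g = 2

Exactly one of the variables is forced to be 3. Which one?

g must be 2 (only option left).
The 6 still-open variables draw from only 6 values {1, 3, 4, 5, 6, 7}, so each is used; only s can be 6, hence s = 6.
The 2 variables p and q are confined to {1, 5}, which locks those values in; drop them from h, r.
So 3 goes to r.

r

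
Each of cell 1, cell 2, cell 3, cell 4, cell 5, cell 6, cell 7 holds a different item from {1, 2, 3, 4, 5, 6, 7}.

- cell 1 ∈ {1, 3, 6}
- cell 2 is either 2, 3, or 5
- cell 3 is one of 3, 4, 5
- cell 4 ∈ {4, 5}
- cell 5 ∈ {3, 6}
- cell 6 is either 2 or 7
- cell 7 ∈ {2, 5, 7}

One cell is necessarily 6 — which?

cell 5

The 7 variables draw from only 7 values {1, 2, 3, 4, 5, 6, 7}, so each is used; only cell 1 can be 1, hence cell 1 = 1.
The 6 still-open variables together cover exactly {2, 3, 4, 5, 6, 7} — 6 values for 6 variables — and 6 appears only in cell 5's list, so cell 5 = 6.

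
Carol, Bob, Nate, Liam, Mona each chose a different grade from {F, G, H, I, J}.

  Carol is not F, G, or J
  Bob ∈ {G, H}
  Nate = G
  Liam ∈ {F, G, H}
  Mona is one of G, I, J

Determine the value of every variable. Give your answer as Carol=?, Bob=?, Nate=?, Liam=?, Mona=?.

Carol=I, Bob=H, Nate=G, Liam=F, Mona=J

Nate must be G (only option left). Eliminate G elsewhere: Bob, Liam, Mona.
Bob has just one choice, so Bob = H. Eliminate H elsewhere: Carol, Liam.
Liam has just one choice, so Liam = F.
Carol must be I (only option left). Remove I from Mona.
Mona must be J (only option left).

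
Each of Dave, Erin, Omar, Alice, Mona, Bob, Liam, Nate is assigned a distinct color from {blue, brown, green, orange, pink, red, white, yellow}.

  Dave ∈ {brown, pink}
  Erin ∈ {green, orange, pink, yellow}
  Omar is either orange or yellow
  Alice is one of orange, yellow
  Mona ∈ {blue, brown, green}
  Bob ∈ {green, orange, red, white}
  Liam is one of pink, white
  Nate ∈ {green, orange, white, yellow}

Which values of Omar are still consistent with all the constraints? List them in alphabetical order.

Among the 8 variables, blue fits only Mona (and all 8 values in {blue, brown, green, orange, pink, red, white, yellow} must be used), so Mona = blue.
Among the 7 still-open variables, brown fits only Dave (and all 7 values in {brown, green, orange, pink, red, white, yellow} must be used), so Dave = brown.
The 6 still-open variables draw from only 6 values {green, orange, pink, red, white, yellow}, so each is used; only Bob can be red, hence Bob = red.
The 2 variables Omar and Alice are confined to {orange, yellow}, which locks those values in; drop them from Erin, Nate.
No further eliminations apply; Omar can still be any of orange, yellow.

orange, yellow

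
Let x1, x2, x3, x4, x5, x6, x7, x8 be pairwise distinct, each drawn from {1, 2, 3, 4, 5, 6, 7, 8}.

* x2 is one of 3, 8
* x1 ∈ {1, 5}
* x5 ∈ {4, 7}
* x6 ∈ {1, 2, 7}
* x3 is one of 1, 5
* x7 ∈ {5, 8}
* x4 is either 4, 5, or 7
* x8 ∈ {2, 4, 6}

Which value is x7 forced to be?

The 8 variables draw from only 8 values {1, 2, 3, 4, 5, 6, 7, 8}, so each is used; only x2 can be 3, hence x2 = 3.
The 7 still-open variables draw from only 7 values {1, 2, 4, 5, 6, 7, 8}, so each is used; only x8 can be 6, hence x8 = 6.
The 6 still-open variables together cover exactly {1, 2, 4, 5, 7, 8} — 6 values for 6 variables — and 2 appears only in x6's list, so x6 = 2.
Among the 5 still-open variables, 8 fits only x7 (and all 5 values in {1, 4, 5, 7, 8} must be used), so x7 = 8.

8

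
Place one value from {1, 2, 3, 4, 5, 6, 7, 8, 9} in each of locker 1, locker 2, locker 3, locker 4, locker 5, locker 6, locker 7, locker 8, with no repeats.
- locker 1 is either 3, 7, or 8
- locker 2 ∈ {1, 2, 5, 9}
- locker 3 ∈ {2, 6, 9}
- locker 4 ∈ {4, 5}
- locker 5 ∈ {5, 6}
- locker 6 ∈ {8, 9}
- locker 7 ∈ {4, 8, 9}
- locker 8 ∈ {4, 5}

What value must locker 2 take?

1

locker 4 and locker 8 share exactly the 2 values {4, 5}; by pigeonhole those values go to them, so strike 4, 5 from locker 2, locker 5, locker 7.
locker 5 has just one choice, so locker 5 = 6. Remove 6 from locker 3.
locker 6 and locker 7 between them cover only {8, 9} — a naked pair. Remove those values from locker 1, locker 2, locker 3.
That leaves locker 3 = 2. Strike 2 from locker 2.
So locker 2 = 1.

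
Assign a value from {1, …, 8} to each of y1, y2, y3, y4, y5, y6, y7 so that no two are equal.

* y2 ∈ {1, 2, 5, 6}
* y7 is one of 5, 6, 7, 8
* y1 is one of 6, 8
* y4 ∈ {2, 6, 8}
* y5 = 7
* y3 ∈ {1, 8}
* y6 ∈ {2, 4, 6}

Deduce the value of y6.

y5 has just one choice, so y5 = 7. Strike 7 from y7.
The 6 still-open variables draw from only 6 values {1, 2, 4, 5, 6, 8}, so each is used; only y6 can be 4, hence y6 = 4.

4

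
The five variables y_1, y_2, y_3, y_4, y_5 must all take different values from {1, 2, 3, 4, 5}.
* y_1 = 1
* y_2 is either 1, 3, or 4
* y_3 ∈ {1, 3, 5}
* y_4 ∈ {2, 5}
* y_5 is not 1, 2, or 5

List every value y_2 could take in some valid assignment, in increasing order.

y_1 has just one choice, so y_1 = 1. Remove 1 from y_2, y_3.
Among the 4 still-open variables, 2 fits only y_4 (and all 4 values in {2, 3, 4, 5} must be used), so y_4 = 2.
Among the 3 still-open variables, 5 fits only y_3 (and all 3 values in {3, 4, 5} must be used), so y_3 = 5.
No further eliminations apply; y_2 can still be any of 3, 4.

3, 4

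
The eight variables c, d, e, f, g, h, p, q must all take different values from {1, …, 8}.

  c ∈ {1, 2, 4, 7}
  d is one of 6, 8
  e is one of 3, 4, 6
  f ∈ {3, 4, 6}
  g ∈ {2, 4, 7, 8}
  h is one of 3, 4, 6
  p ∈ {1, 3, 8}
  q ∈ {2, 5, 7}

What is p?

1

The 8 variables together cover exactly {1, 2, 3, 4, 5, 6, 7, 8} — 8 values for 8 variables — and 5 appears only in q's list, so q = 5.
e, f, h between them cover only {3, 4, 6} — a naked triple. Remove those values from c, d, g, p.
d has just one choice, so d = 8. So g, p can't be 8.
So p = 1.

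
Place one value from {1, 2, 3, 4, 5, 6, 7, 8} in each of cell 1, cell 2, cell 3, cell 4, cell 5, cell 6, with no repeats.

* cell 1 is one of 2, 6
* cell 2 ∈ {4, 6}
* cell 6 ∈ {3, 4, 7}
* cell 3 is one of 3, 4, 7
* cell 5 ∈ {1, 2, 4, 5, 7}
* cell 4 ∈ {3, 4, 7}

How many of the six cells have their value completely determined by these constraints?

2

The 3 variables cell 3, cell 4, cell 6 are confined to {3, 4, 7}, which locks those values in; drop them from cell 2, cell 5.
cell 2's domain is down to {6}, so cell 2 = 6. Remove 6 from cell 1.
That leaves cell 1 = 2. Eliminate 2 elsewhere: cell 5.
Determined: cell 1=2, cell 2=6. The other cells each still have more than one consistent value. That makes 2.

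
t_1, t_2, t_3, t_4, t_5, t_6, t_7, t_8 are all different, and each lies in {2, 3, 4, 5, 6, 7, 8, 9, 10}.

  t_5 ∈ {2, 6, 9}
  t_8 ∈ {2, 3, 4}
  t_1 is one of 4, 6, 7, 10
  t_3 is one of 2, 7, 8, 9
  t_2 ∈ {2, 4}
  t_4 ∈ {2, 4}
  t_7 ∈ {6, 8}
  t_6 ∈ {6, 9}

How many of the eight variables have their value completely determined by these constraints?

Among the 8 variables, 3 fits only t_8 (and all 8 values in {2, 3, 4, 6, 7, 8, 9, 10} must be used), so t_8 = 3.
The 7 still-open variables together cover exactly {2, 4, 6, 7, 8, 9, 10} — 7 values for 7 variables — and 10 appears only in t_1's list, so t_1 = 10.
The 6 still-open variables together cover exactly {2, 4, 6, 7, 8, 9} — 6 values for 6 variables — and 7 appears only in t_3's list, so t_3 = 7.
The 5 still-open variables together cover exactly {2, 4, 6, 8, 9} — 5 values for 5 variables — and 8 appears only in t_7's list, so t_7 = 8.
The 2 variables t_2 and t_4 are confined to {2, 4}, which locks those values in; drop them from t_5.
Determined: t_1=10, t_3=7, t_7=8, t_8=3. The other variables each still have more than one consistent value. That makes 4.

4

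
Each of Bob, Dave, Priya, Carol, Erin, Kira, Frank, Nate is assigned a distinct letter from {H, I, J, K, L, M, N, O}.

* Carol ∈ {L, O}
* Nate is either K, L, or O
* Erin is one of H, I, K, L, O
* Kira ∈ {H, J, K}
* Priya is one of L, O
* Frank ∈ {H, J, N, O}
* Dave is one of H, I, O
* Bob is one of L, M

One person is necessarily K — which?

The 8 variables draw from only 8 values {H, I, J, K, L, M, N, O}, so each is used; only Bob can be M, hence Bob = M.
The 7 still-open variables draw from only 7 values {H, I, J, K, L, N, O}, so each is used; only Frank can be N, hence Frank = N.
The 6 still-open variables draw from only 6 values {H, I, J, K, L, O}, so each is used; only Kira can be J, hence Kira = J.
The 2 variables Priya and Carol are confined to {L, O}, which locks those values in; drop them from Dave, Erin, Nate.
So K goes to Nate.

Nate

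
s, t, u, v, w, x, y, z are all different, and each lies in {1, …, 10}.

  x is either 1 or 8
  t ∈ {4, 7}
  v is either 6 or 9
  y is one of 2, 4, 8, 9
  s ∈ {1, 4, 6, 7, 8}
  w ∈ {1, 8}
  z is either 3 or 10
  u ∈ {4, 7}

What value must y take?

2

t and u between them cover only {4, 7} — a naked pair. Remove those values from s, y.
w and x between them cover only {1, 8} — a naked pair. Remove those values from s, y.
That leaves s = 6. So v can't be 6.
That leaves v = 9. Remove 9 from y.
So y = 2.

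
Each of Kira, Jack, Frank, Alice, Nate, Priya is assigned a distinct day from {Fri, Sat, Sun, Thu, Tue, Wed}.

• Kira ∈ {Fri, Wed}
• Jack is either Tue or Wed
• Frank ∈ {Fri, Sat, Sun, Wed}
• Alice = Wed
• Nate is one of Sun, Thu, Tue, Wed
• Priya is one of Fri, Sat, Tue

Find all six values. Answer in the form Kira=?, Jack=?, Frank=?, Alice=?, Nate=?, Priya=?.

Kira=Fri, Jack=Tue, Frank=Sun, Alice=Wed, Nate=Thu, Priya=Sat

Alice must be Wed (only option left). So Kira, Jack, Frank, Nate can't be Wed.
Kira must be Fri (only option left). Eliminate Fri elsewhere: Frank, Priya.
Jack must be Tue (only option left). Remove Tue from Nate, Priya.
Priya has just one choice, so Priya = Sat. Strike Sat from Frank.
Frank must be Sun (only option left). Remove Sun from Nate.
Nate must be Thu (only option left).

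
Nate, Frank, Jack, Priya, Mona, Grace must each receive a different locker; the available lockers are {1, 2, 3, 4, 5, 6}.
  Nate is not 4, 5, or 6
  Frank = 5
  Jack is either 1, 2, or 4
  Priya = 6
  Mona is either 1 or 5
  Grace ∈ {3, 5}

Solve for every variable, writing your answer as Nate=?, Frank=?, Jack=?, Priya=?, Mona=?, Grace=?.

Frank's domain is down to {5}, so Frank = 5. Strike 5 from Mona, Grace.
That leaves Priya = 6.
Mona has just one choice, so Mona = 1. Eliminate 1 elsewhere: Nate, Jack.
That leaves Grace = 3. Strike 3 from Nate.
Nate's domain is down to {2}, so Nate = 2. Remove 2 from Jack.
Jack's domain is down to {4}, so Jack = 4.

Nate=2, Frank=5, Jack=4, Priya=6, Mona=1, Grace=3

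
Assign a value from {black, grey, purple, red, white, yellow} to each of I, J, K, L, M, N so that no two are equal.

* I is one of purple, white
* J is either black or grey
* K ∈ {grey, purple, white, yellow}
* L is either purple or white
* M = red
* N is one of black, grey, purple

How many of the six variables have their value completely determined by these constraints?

2

M has just one choice, so M = red.
Among the 5 still-open variables, yellow fits only K (and all 5 values in {black, grey, purple, white, yellow} must be used), so K = yellow.
I and L share exactly the 2 values {purple, white}; by pigeonhole those values go to them, so strike purple, white from N.
Determined: K=yellow, M=red. The other variables each still have more than one consistent value. That makes 2.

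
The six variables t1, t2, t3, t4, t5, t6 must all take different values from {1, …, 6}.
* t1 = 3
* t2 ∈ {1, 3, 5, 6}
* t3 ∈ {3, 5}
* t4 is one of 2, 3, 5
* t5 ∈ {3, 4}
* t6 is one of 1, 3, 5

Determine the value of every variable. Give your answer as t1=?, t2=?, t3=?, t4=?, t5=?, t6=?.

t1 has just one choice, so t1 = 3. Remove 3 from t2, t3, t4, t5, t6.
t3's domain is down to {5}, so t3 = 5. Eliminate 5 elsewhere: t2, t4, t6.
t4's domain is down to {2}, so t4 = 2.
t5 must be 4 (only option left).
t6 must be 1 (only option left). So t2 can't be 1.
t2's domain is down to {6}, so t2 = 6.

t1=3, t2=6, t3=5, t4=2, t5=4, t6=1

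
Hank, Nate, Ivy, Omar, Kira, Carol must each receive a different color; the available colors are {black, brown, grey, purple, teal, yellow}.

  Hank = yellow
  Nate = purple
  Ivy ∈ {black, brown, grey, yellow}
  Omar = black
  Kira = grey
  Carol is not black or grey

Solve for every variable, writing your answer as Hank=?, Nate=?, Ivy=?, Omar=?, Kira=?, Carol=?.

Hank=yellow, Nate=purple, Ivy=brown, Omar=black, Kira=grey, Carol=teal

Hank must be yellow (only option left). Remove yellow from Ivy, Carol.
That leaves Nate = purple. Strike purple from Carol.
Omar must be black (only option left). So Ivy can't be black.
Kira must be grey (only option left). Remove grey from Ivy.
Ivy must be brown (only option left). Eliminate brown elsewhere: Carol.
Carol must be teal (only option left).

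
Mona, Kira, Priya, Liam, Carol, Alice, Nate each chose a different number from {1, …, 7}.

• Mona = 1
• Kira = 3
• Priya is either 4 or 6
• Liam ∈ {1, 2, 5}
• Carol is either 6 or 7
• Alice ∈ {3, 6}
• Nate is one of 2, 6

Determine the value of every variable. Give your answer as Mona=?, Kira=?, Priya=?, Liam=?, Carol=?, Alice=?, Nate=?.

Mona=1, Kira=3, Priya=4, Liam=5, Carol=7, Alice=6, Nate=2

Mona's domain is down to {1}, so Mona = 1. Strike 1 from Liam.
That leaves Kira = 3. Remove 3 from Alice.
Alice must be 6 (only option left). Strike 6 from Priya, Carol, Nate.
Nate's domain is down to {2}, so Nate = 2. So Liam can't be 2.
Priya must be 4 (only option left).
That leaves Liam = 5.
Carol has just one choice, so Carol = 7.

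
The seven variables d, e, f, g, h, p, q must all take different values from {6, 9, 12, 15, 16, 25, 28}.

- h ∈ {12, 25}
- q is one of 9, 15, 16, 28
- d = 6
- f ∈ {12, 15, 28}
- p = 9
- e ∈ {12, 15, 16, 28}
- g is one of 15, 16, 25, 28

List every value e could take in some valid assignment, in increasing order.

d must be 6 (only option left).
p's domain is down to {9}, so p = 9. Eliminate 9 elsewhere: q.
No further eliminations apply; e can still be any of 12, 15, 16, 28.

12, 15, 16, 28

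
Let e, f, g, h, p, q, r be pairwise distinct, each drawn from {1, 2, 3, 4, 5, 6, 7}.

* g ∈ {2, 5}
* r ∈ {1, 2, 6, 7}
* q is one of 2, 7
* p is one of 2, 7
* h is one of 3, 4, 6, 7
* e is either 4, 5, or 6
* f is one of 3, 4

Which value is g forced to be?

5

The 7 variables draw from only 7 values {1, 2, 3, 4, 5, 6, 7}, so each is used; only r can be 1, hence r = 1.
p and q between them cover only {2, 7} — a naked pair. Remove those values from g, h.
So g = 5.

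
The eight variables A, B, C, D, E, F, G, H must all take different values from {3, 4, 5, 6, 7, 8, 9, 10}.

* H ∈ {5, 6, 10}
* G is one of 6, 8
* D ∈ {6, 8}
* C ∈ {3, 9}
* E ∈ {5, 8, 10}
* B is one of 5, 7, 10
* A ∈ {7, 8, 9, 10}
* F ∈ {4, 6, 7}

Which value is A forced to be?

Among the 8 variables, 3 fits only C (and all 8 values in {3, 4, 5, 6, 7, 8, 9, 10} must be used), so C = 3.
Among the 7 still-open variables, 4 fits only F (and all 7 values in {4, 5, 6, 7, 8, 9, 10} must be used), so F = 4.
The 6 still-open variables together cover exactly {5, 6, 7, 8, 9, 10} — 6 values for 6 variables — and 9 appears only in A's list, so A = 9.

9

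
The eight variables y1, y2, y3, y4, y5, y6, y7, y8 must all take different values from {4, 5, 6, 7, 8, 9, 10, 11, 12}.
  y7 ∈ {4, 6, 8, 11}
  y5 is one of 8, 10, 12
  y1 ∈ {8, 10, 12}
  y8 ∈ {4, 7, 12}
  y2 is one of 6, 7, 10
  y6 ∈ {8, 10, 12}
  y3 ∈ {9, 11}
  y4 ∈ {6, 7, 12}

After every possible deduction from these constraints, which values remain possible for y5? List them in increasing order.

The 8 variables together cover exactly {4, 6, 7, 8, 9, 10, 11, 12} — 8 values for 8 variables — and 9 appears only in y3's list, so y3 = 9.
The 7 still-open variables together cover exactly {4, 6, 7, 8, 10, 11, 12} — 7 values for 7 variables — and 11 appears only in y7's list, so y7 = 11.
The 6 still-open variables together cover exactly {4, 6, 7, 8, 10, 12} — 6 values for 6 variables — and 4 appears only in y8's list, so y8 = 4.
The 3 variables y1, y5, y6 are confined to {8, 10, 12}, which locks those values in; drop them from y2, y4.
No further eliminations apply; y5 can still be any of 8, 10, 12.

8, 10, 12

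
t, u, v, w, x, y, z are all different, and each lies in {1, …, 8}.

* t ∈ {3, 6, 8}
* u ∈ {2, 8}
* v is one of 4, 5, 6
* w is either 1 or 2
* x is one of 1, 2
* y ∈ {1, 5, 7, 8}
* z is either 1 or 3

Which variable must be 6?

The 2 variables w and x are confined to {1, 2}, which locks those values in; drop them from u, y, z.
That leaves u = 8. So t, y can't be 8.
z has just one choice, so z = 3. Eliminate 3 elsewhere: t.
So 6 goes to t.

t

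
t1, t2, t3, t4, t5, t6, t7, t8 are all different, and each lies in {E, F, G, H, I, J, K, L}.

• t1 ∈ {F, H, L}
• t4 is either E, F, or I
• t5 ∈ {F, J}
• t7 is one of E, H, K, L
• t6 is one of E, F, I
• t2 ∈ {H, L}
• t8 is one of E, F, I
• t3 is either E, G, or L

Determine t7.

K

The 8 variables draw from only 8 values {E, F, G, H, I, J, K, L}, so each is used; only t3 can be G, hence t3 = G.
The 7 still-open variables together cover exactly {E, F, H, I, J, K, L} — 7 values for 7 variables — and J appears only in t5's list, so t5 = J.
Among the 6 still-open variables, K fits only t7 (and all 6 values in {E, F, H, I, K, L} must be used), so t7 = K.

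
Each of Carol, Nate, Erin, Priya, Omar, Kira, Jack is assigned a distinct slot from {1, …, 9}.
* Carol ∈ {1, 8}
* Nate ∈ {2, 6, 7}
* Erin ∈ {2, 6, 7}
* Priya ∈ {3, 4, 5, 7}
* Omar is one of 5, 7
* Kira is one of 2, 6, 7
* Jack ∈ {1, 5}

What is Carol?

8

Nate, Erin, Kira share exactly the 3 values {2, 6, 7}; by pigeonhole those values go to them, so strike 2, 6, 7 from Priya, Omar.
That leaves Omar = 5. So Priya, Jack can't be 5.
Jack must be 1 (only option left). Remove 1 from Carol.
So Carol = 8.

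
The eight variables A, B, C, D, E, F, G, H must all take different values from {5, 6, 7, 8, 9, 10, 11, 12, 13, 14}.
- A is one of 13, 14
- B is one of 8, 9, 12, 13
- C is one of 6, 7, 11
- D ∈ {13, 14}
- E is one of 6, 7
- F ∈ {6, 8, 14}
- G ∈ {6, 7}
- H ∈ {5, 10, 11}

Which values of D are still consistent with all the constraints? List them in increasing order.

The 2 variables A and D are confined to {13, 14}, which locks those values in; drop them from B, F.
E and G between them cover only {6, 7} — a naked pair. Remove those values from C, F.
That leaves C = 11. Remove 11 from H.
That leaves F = 8. Remove 8 from B.
No further eliminations apply; D can still be any of 13, 14.

13, 14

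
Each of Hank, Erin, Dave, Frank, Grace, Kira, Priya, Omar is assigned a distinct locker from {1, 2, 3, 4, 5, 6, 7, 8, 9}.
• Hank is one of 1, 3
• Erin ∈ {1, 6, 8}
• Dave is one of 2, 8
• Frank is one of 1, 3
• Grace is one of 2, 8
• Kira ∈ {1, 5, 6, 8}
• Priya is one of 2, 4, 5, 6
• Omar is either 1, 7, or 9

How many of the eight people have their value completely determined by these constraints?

3

Hank and Frank share exactly the 2 values {1, 3}; by pigeonhole those values go to them, so strike 1, 3 from Erin, Kira, Omar.
The 2 variables Dave and Grace are confined to {2, 8}, which locks those values in; drop them from Erin, Kira, Priya.
That leaves Erin = 6. Remove 6 from Kira, Priya.
That leaves Kira = 5. Eliminate 5 elsewhere: Priya.
Priya has just one choice, so Priya = 4.
Determined: Erin=6, Kira=5, Priya=4. The other people each still have more than one consistent value. That makes 3.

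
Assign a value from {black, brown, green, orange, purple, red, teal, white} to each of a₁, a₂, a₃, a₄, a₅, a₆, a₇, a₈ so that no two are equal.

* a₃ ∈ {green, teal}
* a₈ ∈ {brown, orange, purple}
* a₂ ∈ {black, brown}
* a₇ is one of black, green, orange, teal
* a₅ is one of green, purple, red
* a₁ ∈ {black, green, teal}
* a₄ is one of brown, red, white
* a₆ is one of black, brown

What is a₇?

The 8 variables together cover exactly {black, brown, green, orange, purple, red, teal, white} — 8 values for 8 variables — and white appears only in a₄'s list, so a₄ = white.
The 7 still-open variables draw from only 7 values {black, brown, green, orange, purple, red, teal}, so each is used; only a₅ can be red, hence a₅ = red.
Among the 6 still-open variables, purple fits only a₈ (and all 6 values in {black, brown, green, orange, purple, teal} must be used), so a₈ = purple.
The 5 still-open variables draw from only 5 values {black, brown, green, orange, teal}, so each is used; only a₇ can be orange, hence a₇ = orange.

orange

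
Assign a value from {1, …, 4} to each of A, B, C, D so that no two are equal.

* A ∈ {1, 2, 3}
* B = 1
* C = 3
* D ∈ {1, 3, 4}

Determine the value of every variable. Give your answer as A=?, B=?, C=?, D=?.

A=2, B=1, C=3, D=4

B's domain is down to {1}, so B = 1. Strike 1 from A, D.
C has just one choice, so C = 3. So A, D can't be 3.
D's domain is down to {4}, so D = 4.
A's domain is down to {2}, so A = 2.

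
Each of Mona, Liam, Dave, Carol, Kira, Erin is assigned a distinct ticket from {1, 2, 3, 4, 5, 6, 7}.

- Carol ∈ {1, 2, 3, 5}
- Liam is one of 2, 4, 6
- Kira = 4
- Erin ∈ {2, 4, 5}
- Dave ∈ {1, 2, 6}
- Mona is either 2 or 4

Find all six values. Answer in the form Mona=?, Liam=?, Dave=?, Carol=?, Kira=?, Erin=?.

Kira must be 4 (only option left). Eliminate 4 elsewhere: Mona, Liam, Erin.
That leaves Mona = 2. Strike 2 from Liam, Dave, Carol, Erin.
Liam must be 6 (only option left). Strike 6 from Dave.
Dave's domain is down to {1}, so Dave = 1. So Carol can't be 1.
Erin has just one choice, so Erin = 5. Eliminate 5 elsewhere: Carol.
Carol must be 3 (only option left).

Mona=2, Liam=6, Dave=1, Carol=3, Kira=4, Erin=5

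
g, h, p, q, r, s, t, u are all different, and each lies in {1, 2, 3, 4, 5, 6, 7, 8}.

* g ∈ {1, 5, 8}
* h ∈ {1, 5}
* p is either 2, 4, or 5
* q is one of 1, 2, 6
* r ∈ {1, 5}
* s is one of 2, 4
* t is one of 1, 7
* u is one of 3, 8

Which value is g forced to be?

Among the 8 variables, 3 fits only u (and all 8 values in {1, 2, 3, 4, 5, 6, 7, 8} must be used), so u = 3.
The 7 still-open variables draw from only 7 values {1, 2, 4, 5, 6, 7, 8}, so each is used; only q can be 6, hence q = 6.
The 6 still-open variables together cover exactly {1, 2, 4, 5, 7, 8} — 6 values for 6 variables — and 7 appears only in t's list, so t = 7.
The 5 still-open variables together cover exactly {1, 2, 4, 5, 8} — 5 values for 5 variables — and 8 appears only in g's list, so g = 8.

8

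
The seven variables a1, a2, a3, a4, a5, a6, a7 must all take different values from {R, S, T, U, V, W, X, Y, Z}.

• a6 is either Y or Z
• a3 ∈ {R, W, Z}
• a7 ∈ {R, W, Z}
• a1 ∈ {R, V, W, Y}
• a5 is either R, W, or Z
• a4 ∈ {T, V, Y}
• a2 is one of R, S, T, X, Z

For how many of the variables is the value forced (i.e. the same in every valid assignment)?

3

a3, a5, a7 share exactly the 3 values {R, W, Z}; by pigeonhole those values go to them, so strike R, W, Z from a1, a2, a6.
a6 has just one choice, so a6 = Y. So a1, a4 can't be Y.
a1 has just one choice, so a1 = V. Strike V from a4.
a4 has just one choice, so a4 = T. Eliminate T elsewhere: a2.
Determined: a1=V, a4=T, a6=Y. The other variables each still have more than one consistent value. That makes 3.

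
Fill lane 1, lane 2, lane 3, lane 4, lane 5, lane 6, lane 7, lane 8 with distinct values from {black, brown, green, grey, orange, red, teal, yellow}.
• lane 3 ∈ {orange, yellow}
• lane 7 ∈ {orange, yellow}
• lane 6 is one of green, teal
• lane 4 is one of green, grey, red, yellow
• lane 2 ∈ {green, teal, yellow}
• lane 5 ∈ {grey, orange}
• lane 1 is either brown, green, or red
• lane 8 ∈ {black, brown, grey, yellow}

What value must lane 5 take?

The 8 variables together cover exactly {black, brown, green, grey, orange, red, teal, yellow} — 8 values for 8 variables — and black appears only in lane 8's list, so lane 8 = black.
The 7 still-open variables draw from only 7 values {brown, green, grey, orange, red, teal, yellow}, so each is used; only lane 1 can be brown, hence lane 1 = brown.
Among the 6 still-open variables, red fits only lane 4 (and all 6 values in {green, grey, orange, red, teal, yellow} must be used), so lane 4 = red.
The 5 still-open variables draw from only 5 values {green, grey, orange, teal, yellow}, so each is used; only lane 5 can be grey, hence lane 5 = grey.

grey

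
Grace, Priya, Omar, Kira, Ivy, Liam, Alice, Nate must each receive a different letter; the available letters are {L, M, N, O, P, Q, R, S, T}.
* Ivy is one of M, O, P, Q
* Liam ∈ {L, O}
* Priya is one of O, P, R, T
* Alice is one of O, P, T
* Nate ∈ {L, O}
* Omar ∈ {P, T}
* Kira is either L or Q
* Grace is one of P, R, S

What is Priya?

R

The 8 variables together cover exactly {L, M, O, P, Q, R, S, T} — 8 values for 8 variables — and M appears only in Ivy's list, so Ivy = M.
The 7 still-open variables together cover exactly {L, O, P, Q, R, S, T} — 7 values for 7 variables — and Q appears only in Kira's list, so Kira = Q.
Among the 6 still-open variables, S fits only Grace (and all 6 values in {L, O, P, R, S, T} must be used), so Grace = S.
Among the 5 still-open variables, R fits only Priya (and all 5 values in {L, O, P, R, T} must be used), so Priya = R.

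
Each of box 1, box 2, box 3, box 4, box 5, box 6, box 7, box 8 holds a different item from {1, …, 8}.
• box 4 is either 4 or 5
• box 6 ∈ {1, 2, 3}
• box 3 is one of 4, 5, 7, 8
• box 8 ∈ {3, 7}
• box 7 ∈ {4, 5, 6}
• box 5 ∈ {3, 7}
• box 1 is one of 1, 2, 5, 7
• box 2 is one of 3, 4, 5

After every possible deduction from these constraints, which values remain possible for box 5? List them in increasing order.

Among the 8 variables, 6 fits only box 7 (and all 8 values in {1, 2, 3, 4, 5, 6, 7, 8} must be used), so box 7 = 6.
Among the 7 still-open variables, 8 fits only box 3 (and all 7 values in {1, 2, 3, 4, 5, 7, 8} must be used), so box 3 = 8.
box 5 and box 8 between them cover only {3, 7} — a naked pair. Remove those values from box 1, box 2, box 6.
box 2 and box 4 between them cover only {4, 5} — a naked pair. Remove those values from box 1.
No further eliminations apply; box 5 can still be any of 3, 7.

3, 7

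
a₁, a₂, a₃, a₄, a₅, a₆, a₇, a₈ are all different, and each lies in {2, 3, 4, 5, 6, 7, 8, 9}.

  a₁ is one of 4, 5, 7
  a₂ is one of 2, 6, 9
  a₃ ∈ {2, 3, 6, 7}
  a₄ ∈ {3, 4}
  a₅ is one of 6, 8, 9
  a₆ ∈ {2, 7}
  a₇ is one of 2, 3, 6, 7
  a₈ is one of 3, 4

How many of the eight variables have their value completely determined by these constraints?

The 8 variables together cover exactly {2, 3, 4, 5, 6, 7, 8, 9} — 8 values for 8 variables — and 5 appears only in a₁'s list, so a₁ = 5.
Among the 7 still-open variables, 8 fits only a₅ (and all 7 values in {2, 3, 4, 6, 7, 8, 9} must be used), so a₅ = 8.
The 6 still-open variables draw from only 6 values {2, 3, 4, 6, 7, 9}, so each is used; only a₂ can be 9, hence a₂ = 9.
The 2 variables a₄ and a₈ are confined to {3, 4}, which locks those values in; drop them from a₃, a₇.
Determined: a₁=5, a₂=9, a₅=8. The other variables each still have more than one consistent value. That makes 3.

3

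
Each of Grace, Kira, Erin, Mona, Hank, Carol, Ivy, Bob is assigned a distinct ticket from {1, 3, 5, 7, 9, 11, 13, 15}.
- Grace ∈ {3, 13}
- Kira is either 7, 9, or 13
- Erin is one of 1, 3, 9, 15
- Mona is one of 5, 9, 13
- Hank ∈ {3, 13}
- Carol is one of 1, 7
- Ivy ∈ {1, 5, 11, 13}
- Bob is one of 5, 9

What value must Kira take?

7

The 8 variables draw from only 8 values {1, 3, 5, 7, 9, 11, 13, 15}, so each is used; only Ivy can be 11, hence Ivy = 11.
The 7 still-open variables draw from only 7 values {1, 3, 5, 7, 9, 13, 15}, so each is used; only Erin can be 15, hence Erin = 15.
The 6 still-open variables draw from only 6 values {1, 3, 5, 7, 9, 13}, so each is used; only Carol can be 1, hence Carol = 1.
The 5 still-open variables together cover exactly {3, 5, 7, 9, 13} — 5 values for 5 variables — and 7 appears only in Kira's list, so Kira = 7.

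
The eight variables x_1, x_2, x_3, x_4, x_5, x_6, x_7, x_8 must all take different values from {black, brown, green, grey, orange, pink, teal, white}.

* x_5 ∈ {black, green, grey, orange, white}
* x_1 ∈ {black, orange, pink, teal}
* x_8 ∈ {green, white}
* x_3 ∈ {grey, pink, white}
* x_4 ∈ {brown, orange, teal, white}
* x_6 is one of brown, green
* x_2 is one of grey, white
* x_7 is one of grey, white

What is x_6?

The 2 variables x_2 and x_7 are confined to {grey, white}, which locks those values in; drop them from x_3, x_4, x_5, x_8.
x_3 must be pink (only option left). Remove pink from x_1.
x_8 must be green (only option left). Remove green from x_5, x_6.
So x_6 = brown.

brown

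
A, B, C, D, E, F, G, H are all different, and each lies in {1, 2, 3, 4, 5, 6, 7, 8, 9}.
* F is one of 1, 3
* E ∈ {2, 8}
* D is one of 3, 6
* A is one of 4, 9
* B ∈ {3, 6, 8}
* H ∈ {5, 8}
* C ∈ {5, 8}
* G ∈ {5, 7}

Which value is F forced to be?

C and H share exactly the 2 values {5, 8}; by pigeonhole those values go to them, so strike 5, 8 from B, E, G.
E must be 2 (only option left).
G must be 7 (only option left).
The 2 variables B and D are confined to {3, 6}, which locks those values in; drop them from F.
So F = 1.

1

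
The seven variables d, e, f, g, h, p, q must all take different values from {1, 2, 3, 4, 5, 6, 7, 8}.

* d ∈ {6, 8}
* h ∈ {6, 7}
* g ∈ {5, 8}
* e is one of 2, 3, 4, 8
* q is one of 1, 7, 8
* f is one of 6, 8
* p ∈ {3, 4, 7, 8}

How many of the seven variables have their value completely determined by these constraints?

d and f share exactly the 2 values {6, 8}; by pigeonhole those values go to them, so strike 6, 8 from e, g, h, p, q.
g's domain is down to {5}, so g = 5.
h must be 7 (only option left). Remove 7 from p, q.
q must be 1 (only option left).
Determined: g=5, h=7, q=1. The other variables each still have more than one consistent value. That makes 3.

3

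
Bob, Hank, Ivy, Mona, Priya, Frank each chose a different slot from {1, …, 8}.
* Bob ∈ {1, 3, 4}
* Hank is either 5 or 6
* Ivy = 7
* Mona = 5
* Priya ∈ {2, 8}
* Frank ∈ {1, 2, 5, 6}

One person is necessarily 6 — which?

Hank

Ivy has just one choice, so Ivy = 7.
Mona must be 5 (only option left). Remove 5 from Hank, Frank.
So 6 goes to Hank.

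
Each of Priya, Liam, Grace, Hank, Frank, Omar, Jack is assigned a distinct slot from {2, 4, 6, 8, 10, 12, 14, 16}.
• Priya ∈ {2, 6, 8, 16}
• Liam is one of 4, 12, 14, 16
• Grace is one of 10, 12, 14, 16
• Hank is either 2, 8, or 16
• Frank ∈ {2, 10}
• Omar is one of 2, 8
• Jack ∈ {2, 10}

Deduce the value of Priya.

The 2 variables Frank and Jack are confined to {2, 10}, which locks those values in; drop them from Priya, Grace, Hank, Omar.
Omar must be 8 (only option left). Strike 8 from Priya, Hank.
Hank's domain is down to {16}, so Hank = 16. So Priya, Liam, Grace can't be 16.
So Priya = 6.

6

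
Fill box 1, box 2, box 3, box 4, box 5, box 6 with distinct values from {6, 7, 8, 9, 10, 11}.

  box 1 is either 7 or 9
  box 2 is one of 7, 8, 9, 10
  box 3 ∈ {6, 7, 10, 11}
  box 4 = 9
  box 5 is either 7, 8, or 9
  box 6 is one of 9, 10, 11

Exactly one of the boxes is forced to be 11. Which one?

box 4 has just one choice, so box 4 = 9. Strike 9 from box 1, box 2, box 5, box 6.
box 1 must be 7 (only option left). Remove 7 from box 2, box 3, box 5.
box 5 has just one choice, so box 5 = 8. Strike 8 from box 2.
That leaves box 2 = 10. Remove 10 from box 3, box 6.
So 11 goes to box 6.

box 6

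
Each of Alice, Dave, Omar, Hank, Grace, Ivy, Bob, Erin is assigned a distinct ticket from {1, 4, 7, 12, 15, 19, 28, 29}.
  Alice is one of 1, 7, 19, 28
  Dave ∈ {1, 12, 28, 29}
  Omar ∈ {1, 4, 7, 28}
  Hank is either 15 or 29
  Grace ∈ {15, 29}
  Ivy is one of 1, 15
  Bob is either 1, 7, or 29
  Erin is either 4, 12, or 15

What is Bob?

The 8 variables together cover exactly {1, 4, 7, 12, 15, 19, 28, 29} — 8 values for 8 variables — and 19 appears only in Alice's list, so Alice = 19.
Hank and Grace share exactly the 2 values {15, 29}; by pigeonhole those values go to them, so strike 15, 29 from Dave, Ivy, Bob, Erin.
That leaves Ivy = 1. Remove 1 from Dave, Omar, Bob.
So Bob = 7.

7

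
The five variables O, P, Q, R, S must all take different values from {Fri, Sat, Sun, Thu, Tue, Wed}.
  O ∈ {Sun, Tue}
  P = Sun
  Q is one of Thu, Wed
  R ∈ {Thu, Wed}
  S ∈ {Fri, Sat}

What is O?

Tue

P's domain is down to {Sun}, so P = Sun. Eliminate Sun elsewhere: O.
So O = Tue.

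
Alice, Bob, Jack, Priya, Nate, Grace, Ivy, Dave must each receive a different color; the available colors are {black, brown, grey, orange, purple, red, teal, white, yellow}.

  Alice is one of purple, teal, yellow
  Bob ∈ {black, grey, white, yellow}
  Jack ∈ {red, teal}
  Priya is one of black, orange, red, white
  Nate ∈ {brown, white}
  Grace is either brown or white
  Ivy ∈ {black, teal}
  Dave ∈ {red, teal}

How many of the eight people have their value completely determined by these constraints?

Jack and Dave share exactly the 2 values {red, teal}; by pigeonhole those values go to them, so strike red, teal from Alice, Priya, Ivy.
Ivy must be black (only option left). Strike black from Bob, Priya.
Nate and Grace between them cover only {brown, white} — a naked pair. Remove those values from Bob, Priya.
That leaves Priya = orange.
Determined: Priya=orange, Ivy=black. The other people each still have more than one consistent value. That makes 2.

2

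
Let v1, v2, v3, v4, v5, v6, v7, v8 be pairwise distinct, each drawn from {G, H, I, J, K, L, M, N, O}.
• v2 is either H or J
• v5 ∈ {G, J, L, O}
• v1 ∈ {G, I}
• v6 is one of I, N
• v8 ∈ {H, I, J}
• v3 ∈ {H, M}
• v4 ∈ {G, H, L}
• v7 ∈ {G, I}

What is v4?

The 8 variables together cover exactly {G, H, I, J, L, M, N, O} — 8 values for 8 variables — and M appears only in v3's list, so v3 = M.
The 7 still-open variables draw from only 7 values {G, H, I, J, L, N, O}, so each is used; only v6 can be N, hence v6 = N.
Among the 6 still-open variables, O fits only v5 (and all 6 values in {G, H, I, J, L, O} must be used), so v5 = O.
The 5 still-open variables together cover exactly {G, H, I, J, L} — 5 values for 5 variables — and L appears only in v4's list, so v4 = L.

L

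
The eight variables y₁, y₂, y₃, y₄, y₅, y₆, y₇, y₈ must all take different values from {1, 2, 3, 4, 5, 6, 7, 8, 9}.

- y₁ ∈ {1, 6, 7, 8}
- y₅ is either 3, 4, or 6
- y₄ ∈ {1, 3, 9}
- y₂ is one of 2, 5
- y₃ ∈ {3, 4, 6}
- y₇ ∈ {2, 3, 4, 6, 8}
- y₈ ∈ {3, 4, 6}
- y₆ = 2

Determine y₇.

y₆ must be 2 (only option left). So y₂, y₇ can't be 2.
y₂ must be 5 (only option left).
y₃, y₅, y₈ share exactly the 3 values {3, 4, 6}; by pigeonhole those values go to them, so strike 3, 4, 6 from y₁, y₄, y₇.
So y₇ = 8.

8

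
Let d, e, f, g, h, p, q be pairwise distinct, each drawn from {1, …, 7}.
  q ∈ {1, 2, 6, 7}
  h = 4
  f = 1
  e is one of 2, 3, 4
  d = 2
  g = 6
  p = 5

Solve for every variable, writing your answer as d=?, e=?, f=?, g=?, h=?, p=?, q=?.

d's domain is down to {2}, so d = 2. Remove 2 from e, q.
That leaves f = 1. Eliminate 1 elsewhere: q.
That leaves g = 6. Eliminate 6 elsewhere: q.
That leaves h = 4. Eliminate 4 elsewhere: e.
p's domain is down to {5}, so p = 5.
q's domain is down to {7}, so q = 7.
That leaves e = 3.

d=2, e=3, f=1, g=6, h=4, p=5, q=7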